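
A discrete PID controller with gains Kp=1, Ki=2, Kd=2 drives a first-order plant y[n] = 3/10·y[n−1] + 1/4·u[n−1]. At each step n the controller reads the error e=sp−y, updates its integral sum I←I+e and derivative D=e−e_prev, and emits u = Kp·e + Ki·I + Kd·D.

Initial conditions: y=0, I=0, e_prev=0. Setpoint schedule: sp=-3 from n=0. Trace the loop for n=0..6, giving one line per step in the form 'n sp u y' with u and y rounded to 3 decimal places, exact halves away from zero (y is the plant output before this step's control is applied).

0 -3 -15.000 0.000
1 -3 3.750 -3.750
2 -3 -20.063 -0.188
3 -3 5.859 -5.072
4 -3 -24.841 -0.057
5 -3 10.156 -6.227
6 -3 -30.221 0.671

(exact arithmetic carried between steps; '≈' marks a value shown rounded to 6 d.p. or computed from one; I and e_prev carry over from the previous line; the table rounds u and y to 3 d.p., halves away from zero)
n=0: y=0, sp=-3, e=sp−y=-3; I=-3, D=e−e_prev=-3; u=1·(-3)+2·(-3)+2·(-3)=-15; next y=3/10·0+1/4·(-15)=-3.75
n=1: y=-3.75, sp=-3, e=sp−y=0.75; I=-2.25, D=e−e_prev=3.75; u=1·0.75+2·(-2.25)+2·3.75=3.75; next y=3/10·(-3.75)+1/4·3.75=-0.1875
n=2: y=-0.1875, sp=-3, e=sp−y=-2.8125; I=-5.0625, D=e−e_prev=-3.5625; u=1·(-2.8125)+2·(-5.0625)+2·(-3.5625)=-20.0625; next y=3/10·(-0.1875)+1/4·(-20.0625)=-5.071875
n=3: y=-5.071875, sp=-3, e=sp−y=2.071875; I=-2.990625, D=e−e_prev=4.884375; u=1·2.071875+2·(-2.990625)+2·4.884375=5.859375; next y=3/10·(-5.071875)+1/4·5.859375≈-0.056719
n=4: y≈-0.056719, sp=-3, e=sp−y≈-2.943281; I≈-5.933906, D=e−e_prev≈-5.015156; u=1·(-2.943281)+2·(-5.933906)+2·(-5.015156)≈-24.841406; next y=3/10·(-0.056719)+1/4·(-24.841406)≈-6.227367
n=5: y≈-6.227367, sp=-3, e=sp−y≈3.227367; I≈-2.706539, D=e−e_prev≈6.170648; u=1·3.227367+2·(-2.706539)+2·6.170648≈10.155586; next y=3/10·(-6.227367)+1/4·10.155586≈0.670686
n=6: y≈0.670686, sp=-3, e=sp−y≈-3.670686; I≈-6.377225, D=e−e_prev≈-6.898054; u=1·(-3.670686)+2·(-6.377225)+2·(-6.898054)≈-30.221244; next y=3/10·0.670686+1/4·(-30.221244)≈-7.354105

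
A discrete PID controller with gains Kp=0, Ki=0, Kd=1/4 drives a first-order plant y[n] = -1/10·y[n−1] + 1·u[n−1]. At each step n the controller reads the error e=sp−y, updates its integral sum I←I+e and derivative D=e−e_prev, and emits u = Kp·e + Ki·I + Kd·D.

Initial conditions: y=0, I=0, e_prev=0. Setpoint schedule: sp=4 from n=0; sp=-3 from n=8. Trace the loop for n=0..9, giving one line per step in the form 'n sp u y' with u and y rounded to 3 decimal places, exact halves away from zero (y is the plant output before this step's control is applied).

(exact arithmetic carried between steps; '≈' marks a value shown rounded to 6 d.p. or computed from one; I and e_prev carry over from the previous line; the table rounds u and y to 3 d.p., halves away from zero)
n=0: y=0, sp=4, e=sp−y=4; I=4, D=e−e_prev=4; u=0·4+0·4+1/4·4=1; next y=-1/10·0+1·1=1
n=1: y=1, sp=4, e=sp−y=3; I=7, D=e−e_prev=-1; u=0·3+0·7+1/4·(-1)=-0.25; next y=-1/10·1+1·(-0.25)=-0.35
n=2: y=-0.35, sp=4, e=sp−y=4.35; I=11.35, D=e−e_prev=1.35; u=0·4.35+0·11.35+1/4·1.35=0.3375; next y=-1/10·(-0.35)+1·0.3375=0.3725
n=3: y=0.3725, sp=4, e=sp−y=3.6275; I=14.9775, D=e−e_prev=-0.7225; u=0·3.6275+0·14.9775+1/4·(-0.7225)=-0.180625; next y=-1/10·0.3725+1·(-0.180625)=-0.217875
n=4: y=-0.217875, sp=4, e=sp−y=4.217875; I=19.195375, D=e−e_prev=0.590375; u=0·4.217875+0·19.195375+1/4·0.590375≈0.147594; next y=-1/10·(-0.217875)+1·0.147594≈0.169381
n=5: y≈0.169381, sp=4, e=sp−y≈3.830619; I≈23.025994, D=e−e_prev≈-0.387256; u=0·3.830619+0·23.025994+1/4·(-0.387256)≈-0.096814; next y=-1/10·0.169381+1·(-0.096814)≈-0.113752
n=6: y≈-0.113752, sp=4, e=sp−y≈4.113752; I≈27.139746, D=e−e_prev≈0.283133; u=0·4.113752+0·27.139746+1/4·0.283133≈0.070783; next y=-1/10·(-0.113752)+1·0.070783≈0.082159
n=7: y≈0.082159, sp=4, e=sp−y≈3.917841; I≈31.057587, D=e−e_prev≈-0.195911; u=0·3.917841+0·31.057587+1/4·(-0.195911)≈-0.048978; next y=-1/10·0.082159+1·(-0.048978)≈-0.057194
n=8: y≈-0.057194, sp=-3, e=sp−y≈-2.942806; I≈28.114781, D=e−e_prev≈-6.860648; u=0·(-2.942806)+0·28.114781+1/4·(-6.860648)≈-1.715162; next y=-1/10·(-0.057194)+1·(-1.715162)≈-1.709443
n=9: y≈-1.709443, sp=-3, e=sp−y≈-1.290557; I≈26.824224, D=e−e_prev≈1.652249; u=0·(-1.290557)+0·26.824224+1/4·1.652249≈0.413062; next y=-1/10·(-1.709443)+1·0.413062≈0.584007

0 4 1.000 0.000
1 4 -0.250 1.000
2 4 0.338 -0.350
3 4 -0.181 0.373
4 4 0.148 -0.218
5 4 -0.097 0.169
6 4 0.071 -0.114
7 4 -0.049 0.082
8 -3 -1.715 -0.057
9 -3 0.413 -1.709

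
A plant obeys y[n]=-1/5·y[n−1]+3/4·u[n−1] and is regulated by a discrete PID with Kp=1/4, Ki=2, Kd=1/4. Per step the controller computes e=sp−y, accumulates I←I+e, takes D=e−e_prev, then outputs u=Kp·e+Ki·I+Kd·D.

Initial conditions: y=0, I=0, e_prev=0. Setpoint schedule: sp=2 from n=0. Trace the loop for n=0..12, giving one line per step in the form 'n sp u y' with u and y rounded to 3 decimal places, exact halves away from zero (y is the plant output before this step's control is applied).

(exact arithmetic carried between steps; '≈' marks a value shown rounded to 6 d.p. or computed from one; I and e_prev carry over from the previous line; the table rounds u and y to 3 d.p., halves away from zero)
n=0: y=0, sp=2, e=sp−y=2; I=2, D=e−e_prev=2; u=1/4·2+2·2+1/4·2=5; next y=-1/5·0+3/4·5=3.75
n=1: y=3.75, sp=2, e=sp−y=-1.75; I=0.25, D=e−e_prev=-3.75; u=1/4·(-1.75)+2·0.25+1/4·(-3.75)=-0.875; next y=-1/5·3.75+3/4·(-0.875)=-1.40625
n=2: y=-1.40625, sp=2, e=sp−y=3.40625; I=3.65625, D=e−e_prev=5.15625; u=1/4·3.40625+2·3.65625+1/4·5.15625=9.453125; next y=-1/5·(-1.40625)+3/4·9.453125≈7.371094
n=3: y≈7.371094, sp=2, e=sp−y≈-5.371094; I≈-1.714844, D=e−e_prev≈-8.777344; u=1/4·(-5.371094)+2·(-1.714844)+1/4·(-8.777344)≈-6.966797; next y=-1/5·7.371094+3/4·(-6.966797)≈-6.699316
n=4: y≈-6.699316, sp=2, e=sp−y≈8.699316; I≈6.984473, D=e−e_prev≈14.070410; u=1/4·8.699316+2·6.984473+1/4·14.070410≈19.661377; next y=-1/5·(-6.699316)+3/4·19.661377≈16.085896
n=5: y≈16.085896, sp=2, e=sp−y≈-14.085896; I≈-7.101423, D=e−e_prev≈-22.785212; u=1/4·(-14.085896)+2·(-7.101423)+1/4·(-22.785212)≈-23.420624; next y=-1/5·16.085896+3/4·(-23.420624)≈-20.782647
n=6: y≈-20.782647, sp=2, e=sp−y≈22.782647; I≈15.681224, D=e−e_prev≈36.868543; u=1/4·22.782647+2·15.681224+1/4·36.868543≈46.275245; next y=-1/5·(-20.782647)+3/4·46.275245≈38.862963
n=7: y≈38.862963, sp=2, e=sp−y≈-36.862963; I≈-21.181739, D=e−e_prev≈-59.645610; u=1/4·(-36.862963)+2·(-21.181739)+1/4·(-59.645610)≈-66.490622; next y=-1/5·38.862963+3/4·(-66.490622)≈-57.640559
n=8: y≈-57.640559, sp=2, e=sp−y≈59.640559; I≈38.458820, D=e−e_prev≈96.503522; u=1/4·59.640559+2·38.458820+1/4·96.503522≈115.953660; next y=-1/5·(-57.640559)+3/4·115.953660≈98.493357
n=9: y≈98.493357, sp=2, e=sp−y≈-96.493357; I≈-58.034537, D=e−e_prev≈-156.133916; u=1/4·(-96.493357)+2·(-58.034537)+1/4·(-156.133916)≈-179.225892; next y=-1/5·98.493357+3/4·(-179.225892)≈-154.118090
n=10: y≈-154.118090, sp=2, e=sp−y≈156.118090; I≈98.083553, D=e−e_prev≈252.611447; u=1/4·156.118090+2·98.083553+1/4·252.611447≈298.349491; next y=-1/5·(-154.118090)+3/4·298.349491≈254.585737
n=11: y≈254.585737, sp=2, e=sp−y≈-252.585737; I≈-154.502183, D=e−e_prev≈-408.703827; u=1/4·(-252.585737)+2·(-154.502183)+1/4·(-408.703827)≈-474.326757; next y=-1/5·254.585737+3/4·(-474.326757)≈-406.662215
n=12: y≈-406.662215, sp=2, e=sp−y≈408.662215; I≈254.160032, D=e−e_prev≈661.247952; u=1/4·408.662215+2·254.160032+1/4·661.247952≈775.797606; next y=-1/5·(-406.662215)+3/4·775.797606≈663.180648

0 2 5.000 0.000
1 2 -0.875 3.750
2 2 9.453 -1.406
3 2 -6.967 7.371
4 2 19.661 -6.699
5 2 -23.421 16.086
6 2 46.275 -20.783
7 2 -66.491 38.863
8 2 115.954 -57.641
9 2 -179.226 98.493
10 2 298.349 -154.118
11 2 -474.327 254.586
12 2 775.798 -406.662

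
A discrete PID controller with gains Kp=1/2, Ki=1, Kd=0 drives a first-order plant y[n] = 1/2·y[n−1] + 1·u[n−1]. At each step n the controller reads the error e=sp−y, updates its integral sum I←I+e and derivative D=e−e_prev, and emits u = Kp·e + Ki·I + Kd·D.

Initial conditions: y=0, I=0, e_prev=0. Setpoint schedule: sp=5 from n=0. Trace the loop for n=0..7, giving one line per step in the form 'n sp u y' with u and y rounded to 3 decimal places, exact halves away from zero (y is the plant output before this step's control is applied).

0 5 7.500 0.000
1 5 1.250 7.500
2 5 2.500 5.000
3 5 2.500 5.000
4 5 2.500 5.000
5 5 2.500 5.000
6 5 2.500 5.000
7 5 2.500 5.000

(exact arithmetic carried between steps; '≈' marks a value shown rounded to 6 d.p. or computed from one; I and e_prev carry over from the previous line; the table rounds u and y to 3 d.p., halves away from zero)
n=0: y=0, sp=5, e=sp−y=5; I=5, D=e−e_prev=5; u=1/2·5+1·5+0·5=7.5; next y=1/2·0+1·7.5=7.5
n=1: y=7.5, sp=5, e=sp−y=-2.5; I=2.5, D=e−e_prev=-7.5; u=1/2·(-2.5)+1·2.5+0·(-7.5)=1.25; next y=1/2·7.5+1·1.25=5
n=2: y=5, sp=5, e=sp−y=0; I=2.5, D=e−e_prev=2.5; u=1/2·0+1·2.5+0·2.5=2.5; next y=1/2·5+1·2.5=5
n=3: y=5, sp=5, e=sp−y=0; I=2.5, D=e−e_prev=0; u=1/2·0+1·2.5+0·0=2.5; next y=1/2·5+1·2.5=5
n=4: y=5, sp=5, e=sp−y=0; I=2.5, D=e−e_prev=0; u=1/2·0+1·2.5+0·0=2.5; next y=1/2·5+1·2.5=5
n=5: y=5, sp=5, e=sp−y=0; I=2.5, D=e−e_prev=0; u=1/2·0+1·2.5+0·0=2.5; next y=1/2·5+1·2.5=5
n=6: y=5, sp=5, e=sp−y=0; I=2.5, D=e−e_prev=0; u=1/2·0+1·2.5+0·0=2.5; next y=1/2·5+1·2.5=5
n=7: y=5, sp=5, e=sp−y=0; I=2.5, D=e−e_prev=0; u=1/2·0+1·2.5+0·0=2.5; next y=1/2·5+1·2.5=5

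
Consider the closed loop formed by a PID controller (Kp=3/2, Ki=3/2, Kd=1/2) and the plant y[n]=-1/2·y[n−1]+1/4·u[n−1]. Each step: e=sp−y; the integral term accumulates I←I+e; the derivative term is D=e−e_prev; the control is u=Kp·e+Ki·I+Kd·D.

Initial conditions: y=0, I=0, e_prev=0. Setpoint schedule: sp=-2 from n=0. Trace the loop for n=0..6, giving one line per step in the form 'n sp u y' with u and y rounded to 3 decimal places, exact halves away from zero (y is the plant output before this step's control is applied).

(exact arithmetic carried between steps; '≈' marks a value shown rounded to 6 d.p. or computed from one; I and e_prev carry over from the previous line; the table rounds u and y to 3 d.p., halves away from zero)
n=0: y=0, sp=-2, e=sp−y=-2; I=-2, D=e−e_prev=-2; u=3/2·(-2)+3/2·(-2)+1/2·(-2)=-7; next y=-1/2·0+1/4·(-7)=-1.75
n=1: y=-1.75, sp=-2, e=sp−y=-0.25; I=-2.25, D=e−e_prev=1.75; u=3/2·(-0.25)+3/2·(-2.25)+1/2·1.75=-2.875; next y=-1/2·(-1.75)+1/4·(-2.875)=0.15625
n=2: y=0.15625, sp=-2, e=sp−y=-2.15625; I=-4.40625, D=e−e_prev=-1.90625; u=3/2·(-2.15625)+3/2·(-4.40625)+1/2·(-1.90625)=-10.796875; next y=-1/2·0.15625+1/4·(-10.796875)≈-2.777344
n=3: y≈-2.777344, sp=-2, e=sp−y≈0.777344; I≈-3.628906, D=e−e_prev≈2.933594; u=3/2·0.777344+3/2·(-3.628906)+1/2·2.933594≈-2.810547; next y=-1/2·(-2.777344)+1/4·(-2.810547)≈0.686035
n=4: y≈0.686035, sp=-2, e=sp−y≈-2.686035; I≈-6.314941, D=e−e_prev≈-3.463379; u=3/2·(-2.686035)+3/2·(-6.314941)+1/2·(-3.463379)≈-15.233154; next y=-1/2·0.686035+1/4·(-15.233154)≈-4.151306
n=5: y≈-4.151306, sp=-2, e=sp−y≈2.151306; I≈-4.163635, D=e−e_prev≈4.837341; u=3/2·2.151306+3/2·(-4.163635)+1/2·4.837341≈-0.599823; next y=-1/2·(-4.151306)+1/4·(-0.599823)≈1.925697
n=6: y≈1.925697, sp=-2, e=sp−y≈-3.925697; I≈-8.089333, D=e−e_prev≈-6.077003; u=3/2·(-3.925697)+3/2·(-8.089333)+1/2·(-6.077003)≈-21.061047; next y=-1/2·1.925697+1/4·(-21.061047)≈-6.228110

0 -2 -7.000 0.000
1 -2 -2.875 -1.750
2 -2 -10.797 0.156
3 -2 -2.811 -2.777
4 -2 -15.233 0.686
5 -2 -0.600 -4.151
6 -2 -21.061 1.926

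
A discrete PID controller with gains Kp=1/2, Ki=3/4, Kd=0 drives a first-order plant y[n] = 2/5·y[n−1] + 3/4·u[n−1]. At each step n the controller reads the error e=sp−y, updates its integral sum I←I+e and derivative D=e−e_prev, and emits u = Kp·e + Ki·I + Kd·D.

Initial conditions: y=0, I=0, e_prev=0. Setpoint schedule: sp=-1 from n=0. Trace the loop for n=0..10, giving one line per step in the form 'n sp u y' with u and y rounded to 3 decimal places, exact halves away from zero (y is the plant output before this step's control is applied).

(exact arithmetic carried between steps; '≈' marks a value shown rounded to 6 d.p. or computed from one; I and e_prev carry over from the previous line; the table rounds u and y to 3 d.p., halves away from zero)
n=0: y=0, sp=-1, e=sp−y=-1; I=-1, D=e−e_prev=-1; u=1/2·(-1)+3/4·(-1)+0·(-1)=-1.25; next y=2/5·0+3/4·(-1.25)=-0.9375
n=1: y=-0.9375, sp=-1, e=sp−y=-0.0625; I=-1.0625, D=e−e_prev=0.9375; u=1/2·(-0.0625)+3/4·(-1.0625)+0·0.9375=-0.828125; next y=2/5·(-0.9375)+3/4·(-0.828125)≈-0.996094
n=2: y≈-0.996094, sp=-1, e=sp−y≈-0.003906; I≈-1.066406, D=e−e_prev≈0.058594; u=1/2·(-0.003906)+3/4·(-1.066406)+0·0.058594≈-0.801758; next y=2/5·(-0.996094)+3/4·(-0.801758)≈-0.999756
n=3: y≈-0.999756, sp=-1, e=sp−y≈-0.000244; I≈-1.066650, D=e−e_prev≈0.003662; u=1/2·(-0.000244)+3/4·(-1.066650)+0·0.003662≈-0.800110; next y=2/5·(-0.999756)+3/4·(-0.800110)≈-0.999985
n=4: y≈-0.999985, sp=-1, e=sp−y≈-0.000015; I≈-1.066666, D=e−e_prev≈0.000229; u=1/2·(-0.000015)+3/4·(-1.066666)+0·0.000229≈-0.800007; next y=2/5·(-0.999985)+3/4·(-0.800007)≈-0.999999
n=5: y≈-0.999999, sp=-1, e=sp−y≈-0.000001; I≈-1.066667, D=e−e_prev≈0.000014; u=1/2·(-0.000001)+3/4·(-1.066667)+0·0.000014≈-0.800000; next y=2/5·(-0.999999)+3/4·(-0.800000)≈-1.000000
n=6: y≈-1.000000, sp=-1, e=sp−y≈0.000000; I≈-1.066667, D=e−e_prev≈0.000001; u=1/2·0.000000+3/4·(-1.066667)+0·0.000001≈-0.800000; next y=2/5·(-1.000000)+3/4·(-0.800000)≈-1.000000
n=7: y≈-1.000000, sp=-1, e=sp−y≈0.000000; I≈-1.066667, D=e−e_prev≈0.000000; u=1/2·0.000000+3/4·(-1.066667)+0·0.000000≈-0.800000; next y=2/5·(-1.000000)+3/4·(-0.800000)≈-1.000000
n=8: y≈-1.000000, sp=-1, e=sp−y≈0.000000; I≈-1.066667, D=e−e_prev≈0.000000; u=1/2·0.000000+3/4·(-1.066667)+0·0.000000≈-0.800000; next y=2/5·(-1.000000)+3/4·(-0.800000)≈-1.000000
n=9: y≈-1.000000, sp=-1, e=sp−y≈0.000000; I≈-1.066667, D=e−e_prev≈0.000000; u=1/2·0.000000+3/4·(-1.066667)+0·0.000000≈-0.800000; next y=2/5·(-1.000000)+3/4·(-0.800000)≈-1.000000
n=10: y≈-1.000000, sp=-1, e=sp−y≈0.000000; I≈-1.066667, D=e−e_prev≈0.000000; u=1/2·0.000000+3/4·(-1.066667)+0·0.000000≈-0.800000; next y=2/5·(-1.000000)+3/4·(-0.800000)≈-1.000000

0 -1 -1.250 0.000
1 -1 -0.828 -0.938
2 -1 -0.802 -0.996
3 -1 -0.800 -1.000
4 -1 -0.800 -1.000
5 -1 -0.800 -1.000
6 -1 -0.800 -1.000
7 -1 -0.800 -1.000
8 -1 -0.800 -1.000
9 -1 -0.800 -1.000
10 -1 -0.800 -1.000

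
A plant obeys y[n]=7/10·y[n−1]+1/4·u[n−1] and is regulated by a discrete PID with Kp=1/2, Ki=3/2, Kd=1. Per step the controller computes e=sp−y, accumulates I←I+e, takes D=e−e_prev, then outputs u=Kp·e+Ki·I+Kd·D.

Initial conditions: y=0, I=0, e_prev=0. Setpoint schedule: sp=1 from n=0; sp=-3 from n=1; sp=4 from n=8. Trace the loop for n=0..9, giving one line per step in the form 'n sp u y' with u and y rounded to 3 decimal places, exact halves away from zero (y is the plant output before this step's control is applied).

0 1 3.000 0.000
1 -3 -10.750 0.750
2 -3 -2.888 -2.163
3 -3 -6.837 -2.236
4 -3 -4.941 -3.274
5 -3 -4.809 -3.527
6 -3 -3.839 -3.671
7 -3 -3.401 -3.530
8 4 17.909 -3.321
9 4 5.679 2.153

(exact arithmetic carried between steps; '≈' marks a value shown rounded to 6 d.p. or computed from one; I and e_prev carry over from the previous line; the table rounds u and y to 3 d.p., halves away from zero)
n=0: y=0, sp=1, e=sp−y=1; I=1, D=e−e_prev=1; u=1/2·1+3/2·1+1·1=3; next y=7/10·0+1/4·3=0.75
n=1: y=0.75, sp=-3, e=sp−y=-3.75; I=-2.75, D=e−e_prev=-4.75; u=1/2·(-3.75)+3/2·(-2.75)+1·(-4.75)=-10.75; next y=7/10·0.75+1/4·(-10.75)=-2.1625
n=2: y=-2.1625, sp=-3, e=sp−y=-0.8375; I=-3.5875, D=e−e_prev=2.9125; u=1/2·(-0.8375)+3/2·(-3.5875)+1·2.9125=-2.8875; next y=7/10·(-2.1625)+1/4·(-2.8875)=-2.235625
n=3: y=-2.235625, sp=-3, e=sp−y=-0.764375; I=-4.351875, D=e−e_prev=0.073125; u=1/2·(-0.764375)+3/2·(-4.351875)+1·0.073125=-6.836875; next y=7/10·(-2.235625)+1/4·(-6.836875)≈-3.274156
n=4: y≈-3.274156, sp=-3, e=sp−y≈0.274156; I≈-4.077719, D=e−e_prev≈1.038531; u=1/2·0.274156+3/2·(-4.077719)+1·1.038531≈-4.940969; next y=7/10·(-3.274156)+1/4·(-4.940969)≈-3.527152
n=5: y≈-3.527152, sp=-3, e=sp−y≈0.527152; I≈-3.550567, D=e−e_prev≈0.252995; u=1/2·0.527152+3/2·(-3.550567)+1·0.252995≈-4.809280; next y=7/10·(-3.527152)+1/4·(-4.809280)≈-3.671326
n=6: y≈-3.671326, sp=-3, e=sp−y≈0.671326; I≈-2.879241, D=e−e_prev≈0.144174; u=1/2·0.671326+3/2·(-2.879241)+1·0.144174≈-3.839024; next y=7/10·(-3.671326)+1/4·(-3.839024)≈-3.529684
n=7: y≈-3.529684, sp=-3, e=sp−y≈0.529684; I≈-2.349557, D=e−e_prev≈-0.141642; u=1/2·0.529684+3/2·(-2.349557)+1·(-0.141642)≈-3.401135; next y=7/10·(-3.529684)+1/4·(-3.401135)≈-3.321063
n=8: y≈-3.321063, sp=4, e=sp−y≈7.321063; I≈4.971506, D=e−e_prev≈6.791378; u=1/2·7.321063+3/2·4.971506+1·6.791378≈17.909169; next y=7/10·(-3.321063)+1/4·17.909169≈2.152548
n=9: y≈2.152548, sp=4, e=sp−y≈1.847452; I≈6.818958, D=e−e_prev≈-5.473611; u=1/2·1.847452+3/2·6.818958+1·(-5.473611)≈5.678551; next y=7/10·2.152548+1/4·5.678551≈2.926422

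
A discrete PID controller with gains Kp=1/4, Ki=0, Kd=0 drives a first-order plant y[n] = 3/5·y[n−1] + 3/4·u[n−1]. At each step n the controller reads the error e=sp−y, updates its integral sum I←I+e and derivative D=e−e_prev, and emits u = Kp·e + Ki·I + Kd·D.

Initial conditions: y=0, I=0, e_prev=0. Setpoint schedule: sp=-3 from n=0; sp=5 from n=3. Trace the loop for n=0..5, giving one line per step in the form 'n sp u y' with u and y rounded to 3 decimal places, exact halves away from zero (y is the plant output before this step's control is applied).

(exact arithmetic carried between steps; '≈' marks a value shown rounded to 6 d.p. or computed from one; I and e_prev carry over from the previous line; the table rounds u and y to 3 d.p., halves away from zero)
n=0: y=0, sp=-3, e=sp−y=-3; I=-3, D=e−e_prev=-3; u=1/4·(-3)+0·(-3)+0·(-3)=-0.75; next y=3/5·0+3/4·(-0.75)=-0.5625
n=1: y=-0.5625, sp=-3, e=sp−y=-2.4375; I=-5.4375, D=e−e_prev=0.5625; u=1/4·(-2.4375)+0·(-5.4375)+0·0.5625=-0.609375; next y=3/5·(-0.5625)+3/4·(-0.609375)≈-0.794531
n=2: y≈-0.794531, sp=-3, e=sp−y≈-2.205469; I≈-7.642969, D=e−e_prev≈0.232031; u=1/4·(-2.205469)+0·(-7.642969)+0·0.232031≈-0.551367; next y=3/5·(-0.794531)+3/4·(-0.551367)≈-0.890244
n=3: y≈-0.890244, sp=5, e=sp−y≈5.890244; I≈-1.752725, D=e−e_prev≈8.095713; u=1/4·5.890244+0·(-1.752725)+0·8.095713≈1.472561; next y=3/5·(-0.890244)+3/4·1.472561≈0.570274
n=4: y≈0.570274, sp=5, e=sp−y≈4.429726; I≈2.677001, D=e−e_prev≈-1.460518; u=1/4·4.429726+0·2.677001+0·(-1.460518)≈1.107431; next y=3/5·0.570274+3/4·1.107431≈1.172738
n=5: y≈1.172738, sp=5, e=sp−y≈3.827262; I≈6.504263, D=e−e_prev≈-0.602464; u=1/4·3.827262+0·6.504263+0·(-0.602464)≈0.956815; next y=3/5·1.172738+3/4·0.956815≈1.421254

0 -3 -0.750 0.000
1 -3 -0.609 -0.563
2 -3 -0.551 -0.795
3 5 1.473 -0.890
4 5 1.107 0.570
5 5 0.957 1.173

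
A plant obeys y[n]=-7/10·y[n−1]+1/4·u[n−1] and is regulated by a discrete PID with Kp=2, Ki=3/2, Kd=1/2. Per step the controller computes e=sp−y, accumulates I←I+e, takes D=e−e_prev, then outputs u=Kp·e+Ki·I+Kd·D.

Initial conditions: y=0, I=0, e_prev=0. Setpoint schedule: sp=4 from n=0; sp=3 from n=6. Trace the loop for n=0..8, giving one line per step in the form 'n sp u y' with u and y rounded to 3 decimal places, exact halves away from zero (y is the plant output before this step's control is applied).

(exact arithmetic carried between steps; '≈' marks a value shown rounded to 6 d.p. or computed from one; I and e_prev carry over from the previous line; the table rounds u and y to 3 d.p., halves away from zero)
n=0: y=0, sp=4, e=sp−y=4; I=4, D=e−e_prev=4; u=2·4+3/2·4+1/2·4=16; next y=-7/10·0+1/4·16=4
n=1: y=4, sp=4, e=sp−y=0; I=4, D=e−e_prev=-4; u=2·0+3/2·4+1/2·(-4)=4; next y=-7/10·4+1/4·4=-1.8
n=2: y=-1.8, sp=4, e=sp−y=5.8; I=9.8, D=e−e_prev=5.8; u=2·5.8+3/2·9.8+1/2·5.8=29.2; next y=-7/10·(-1.8)+1/4·29.2=8.56
n=3: y=8.56, sp=4, e=sp−y=-4.56; I=5.24, D=e−e_prev=-10.36; u=2·(-4.56)+3/2·5.24+1/2·(-10.36)=-6.44; next y=-7/10·8.56+1/4·(-6.44)=-7.602
n=4: y=-7.602, sp=4, e=sp−y=11.602; I=16.842, D=e−e_prev=16.162; u=2·11.602+3/2·16.842+1/2·16.162=56.548; next y=-7/10·(-7.602)+1/4·56.548=19.4584
n=5: y=19.4584, sp=4, e=sp−y=-15.4584; I=1.3836, D=e−e_prev=-27.0604; u=2·(-15.4584)+3/2·1.3836+1/2·(-27.0604)=-42.3716; next y=-7/10·19.4584+1/4·(-42.3716)=-24.21378
n=6: y=-24.21378, sp=3, e=sp−y=27.21378; I=28.59738, D=e−e_prev=42.67218; u=2·27.21378+3/2·28.59738+1/2·42.67218=118.65972; next y=-7/10·(-24.21378)+1/4·118.65972=46.614576
n=7: y=46.614576, sp=3, e=sp−y=-43.614576; I=-15.017196, D=e−e_prev=-70.828356; u=2·(-43.614576)+3/2·(-15.017196)+1/2·(-70.828356)=-145.169124; next y=-7/10·46.614576+1/4·(-145.169124)≈-68.922484
n=8: y≈-68.922484, sp=3, e=sp−y≈71.922484; I≈56.905288, D=e−e_prev≈115.537060; u=2·71.922484+3/2·56.905288+1/2·115.537060≈286.971431; next y=-7/10·(-68.922484)+1/4·286.971431≈119.988597

0 4 16.000 0.000
1 4 4.000 4.000
2 4 29.200 -1.800
3 4 -6.440 8.560
4 4 56.548 -7.602
5 4 -42.372 19.458
6 3 118.660 -24.214
7 3 -145.169 46.615
8 3 286.971 -68.922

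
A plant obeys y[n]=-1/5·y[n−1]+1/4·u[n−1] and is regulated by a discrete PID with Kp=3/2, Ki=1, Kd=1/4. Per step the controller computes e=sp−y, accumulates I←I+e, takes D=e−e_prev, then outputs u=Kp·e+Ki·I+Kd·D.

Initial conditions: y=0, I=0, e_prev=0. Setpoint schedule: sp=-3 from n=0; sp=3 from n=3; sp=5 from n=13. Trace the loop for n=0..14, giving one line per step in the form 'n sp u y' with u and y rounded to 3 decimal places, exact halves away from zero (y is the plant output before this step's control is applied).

0 -3 -8.250 0.000
1 -3 -4.828 -2.063
2 -3 -9.768 -0.795
3 3 8.937 -2.283
4 3 -1.331 2.691
5 3 10.017 -0.871
6 3 3.237 2.678
7 3 11.059 0.274
8 3 6.484 2.710
9 3 11.868 1.079
10 3 8.783 2.751
11 3 12.491 1.645
12 3 10.411 2.794
13 5 18.466 2.044
14 5 14.785 4.208

(exact arithmetic carried between steps; '≈' marks a value shown rounded to 6 d.p. or computed from one; I and e_prev carry over from the previous line; the table rounds u and y to 3 d.p., halves away from zero)
n=0: y=0, sp=-3, e=sp−y=-3; I=-3, D=e−e_prev=-3; u=3/2·(-3)+1·(-3)+1/4·(-3)=-8.25; next y=-1/5·0+1/4·(-8.25)=-2.0625
n=1: y=-2.0625, sp=-3, e=sp−y=-0.9375; I=-3.9375, D=e−e_prev=2.0625; u=3/2·(-0.9375)+1·(-3.9375)+1/4·2.0625=-4.828125; next y=-1/5·(-2.0625)+1/4·(-4.828125)≈-0.794531
n=2: y≈-0.794531, sp=-3, e=sp−y≈-2.205469; I≈-6.142969, D=e−e_prev≈-1.267969; u=3/2·(-2.205469)+1·(-6.142969)+1/4·(-1.267969)≈-9.768164; next y=-1/5·(-0.794531)+1/4·(-9.768164)≈-2.283135
n=3: y≈-2.283135, sp=3, e=sp−y≈5.283135; I≈-0.859834, D=e−e_prev≈7.488604; u=3/2·5.283135+1·(-0.859834)+1/4·7.488604≈8.937019; next y=-1/5·(-2.283135)+1/4·8.937019≈2.690882
n=4: y≈2.690882, sp=3, e=sp−y≈0.309118; I≈-0.550716, D=e−e_prev≈-4.974016; u=3/2·0.309118+1·(-0.550716)+1/4·(-4.974016)≈-1.330542; next y=-1/5·2.690882+1/4·(-1.330542)≈-0.870812
n=5: y≈-0.870812, sp=3, e=sp−y≈3.870812; I≈3.320096, D=e−e_prev≈3.561694; u=3/2·3.870812+1·3.320096+1/4·3.561694≈10.016738; next y=-1/5·(-0.870812)+1/4·10.016738≈2.678347
n=6: y≈2.678347, sp=3, e=sp−y≈0.321653; I≈3.641749, D=e−e_prev≈-3.549159; u=3/2·0.321653+1·3.641749+1/4·(-3.549159)≈3.236940; next y=-1/5·2.678347+1/4·3.236940≈0.273566
n=7: y≈0.273566, sp=3, e=sp−y≈2.726434; I≈6.368184, D=e−e_prev≈2.404781; u=3/2·2.726434+1·6.368184+1/4·2.404781≈11.059031; next y=-1/5·0.273566+1/4·11.059031≈2.710045
n=8: y≈2.710045, sp=3, e=sp−y≈0.289955; I≈6.658139, D=e−e_prev≈-2.436479; u=3/2·0.289955+1·6.658139+1/4·(-2.436479)≈6.483953; next y=-1/5·2.710045+1/4·6.483953≈1.078979
n=9: y≈1.078979, sp=3, e=sp−y≈1.921021; I≈8.579160, D=e−e_prev≈1.631065; u=3/2·1.921021+1·8.579160+1/4·1.631065≈11.868458; next y=-1/5·1.078979+1/4·11.868458≈2.751319
n=10: y≈2.751319, sp=3, e=sp−y≈0.248681; I≈8.827842, D=e−e_prev≈-1.672339; u=3/2·0.248681+1·8.827842+1/4·(-1.672339)≈8.782779; next y=-1/5·2.751319+1/4·8.782779≈1.645431
n=11: y≈1.645431, sp=3, e=sp−y≈1.354569; I≈10.182411, D=e−e_prev≈1.105888; u=3/2·1.354569+1·10.182411+1/4·1.105888≈12.490736; next y=-1/5·1.645431+1/4·12.490736≈2.793598
n=12: y≈2.793598, sp=3, e=sp−y≈0.206402; I≈10.388813, D=e−e_prev≈-1.148167; u=3/2·0.206402+1·10.388813+1/4·(-1.148167)≈10.411374; next y=-1/5·2.793598+1/4·10.411374≈2.044124
n=13: y≈2.044124, sp=5, e=sp−y≈2.955876; I≈13.344689, D=e−e_prev≈2.749474; u=3/2·2.955876+1·13.344689+1/4·2.749474≈18.465871; next y=-1/5·2.044124+1/4·18.465871≈4.207643
n=14: y≈4.207643, sp=5, e=sp−y≈0.792357; I≈14.137046, D=e−e_prev≈-2.163519; u=3/2·0.792357+1·14.137046+1/4·(-2.163519)≈14.784702; next y=-1/5·4.207643+1/4·14.784702≈2.854647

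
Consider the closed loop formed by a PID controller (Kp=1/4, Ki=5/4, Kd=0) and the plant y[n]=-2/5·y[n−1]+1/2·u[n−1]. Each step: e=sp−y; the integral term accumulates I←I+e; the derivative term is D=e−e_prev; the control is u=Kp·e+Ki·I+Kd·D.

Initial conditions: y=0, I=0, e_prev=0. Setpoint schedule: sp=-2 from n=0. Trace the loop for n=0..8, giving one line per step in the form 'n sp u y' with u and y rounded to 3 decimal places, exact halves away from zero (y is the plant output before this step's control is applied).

(exact arithmetic carried between steps; '≈' marks a value shown rounded to 6 d.p. or computed from one; I and e_prev carry over from the previous line; the table rounds u and y to 3 d.p., halves away from zero)
n=0: y=0, sp=-2, e=sp−y=-2; I=-2, D=e−e_prev=-2; u=1/4·(-2)+5/4·(-2)+0·(-2)=-3; next y=-2/5·0+1/2·(-3)=-1.5
n=1: y=-1.5, sp=-2, e=sp−y=-0.5; I=-2.5, D=e−e_prev=1.5; u=1/4·(-0.5)+5/4·(-2.5)+0·1.5=-3.25; next y=-2/5·(-1.5)+1/2·(-3.25)=-1.025
n=2: y=-1.025, sp=-2, e=sp−y=-0.975; I=-3.475, D=e−e_prev=-0.475; u=1/4·(-0.975)+5/4·(-3.475)+0·(-0.475)=-4.5875; next y=-2/5·(-1.025)+1/2·(-4.5875)=-1.88375
n=3: y=-1.88375, sp=-2, e=sp−y=-0.11625; I=-3.59125, D=e−e_prev=0.85875; u=1/4·(-0.11625)+5/4·(-3.59125)+0·0.85875=-4.518125; next y=-2/5·(-1.88375)+1/2·(-4.518125)≈-1.505563
n=4: y≈-1.505563, sp=-2, e=sp−y≈-0.494438; I≈-4.085688, D=e−e_prev≈-0.378188; u=1/4·(-0.494438)+5/4·(-4.085688)+0·(-0.378188)≈-5.230719; next y=-2/5·(-1.505563)+1/2·(-5.230719)≈-2.013134
n=5: y≈-2.013134, sp=-2, e=sp−y≈0.013134; I≈-4.072553, D=e−e_prev≈0.507572; u=1/4·0.013134+5/4·(-4.072553)+0·0.507572≈-5.087408; next y=-2/5·(-2.013134)+1/2·(-5.087408)≈-1.738450
n=6: y≈-1.738450, sp=-2, e=sp−y≈-0.261550; I≈-4.334103, D=e−e_prev≈-0.274684; u=1/4·(-0.261550)+5/4·(-4.334103)+0·(-0.274684)≈-5.483016; next y=-2/5·(-1.738450)+1/2·(-5.483016)≈-2.046128
n=7: y≈-2.046128, sp=-2, e=sp−y≈0.046128; I≈-4.287975, D=e−e_prev≈0.307678; u=1/4·0.046128+5/4·(-4.287975)+0·0.307678≈-5.348437; next y=-2/5·(-2.046128)+1/2·(-5.348437)≈-1.855767
n=8: y≈-1.855767, sp=-2, e=sp−y≈-0.144233; I≈-4.432208, D=e−e_prev≈-0.190361; u=1/4·(-0.144233)+5/4·(-4.432208)+0·(-0.190361)≈-5.576318; next y=-2/5·(-1.855767)+1/2·(-5.576318)≈-2.045852

0 -2 -3.000 0.000
1 -2 -3.250 -1.500
2 -2 -4.588 -1.025
3 -2 -4.518 -1.884
4 -2 -5.231 -1.506
5 -2 -5.087 -2.013
6 -2 -5.483 -1.738
7 -2 -5.348 -2.046
8 -2 -5.576 -1.856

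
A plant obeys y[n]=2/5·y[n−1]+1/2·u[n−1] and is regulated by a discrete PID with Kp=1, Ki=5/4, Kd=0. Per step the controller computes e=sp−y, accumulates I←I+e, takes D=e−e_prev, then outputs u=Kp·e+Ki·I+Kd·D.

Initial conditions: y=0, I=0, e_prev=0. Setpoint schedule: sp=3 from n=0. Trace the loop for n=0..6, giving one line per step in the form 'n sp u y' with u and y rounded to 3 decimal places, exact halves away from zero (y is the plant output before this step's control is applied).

(exact arithmetic carried between steps; '≈' marks a value shown rounded to 6 d.p. or computed from one; I and e_prev carry over from the previous line; the table rounds u and y to 3 d.p., halves away from zero)
n=0: y=0, sp=3, e=sp−y=3; I=3, D=e−e_prev=3; u=1·3+5/4·3+0·3=6.75; next y=2/5·0+1/2·6.75=3.375
n=1: y=3.375, sp=3, e=sp−y=-0.375; I=2.625, D=e−e_prev=-3.375; u=1·(-0.375)+5/4·2.625+0·(-3.375)=2.90625; next y=2/5·3.375+1/2·2.90625=2.803125
n=2: y=2.803125, sp=3, e=sp−y=0.196875; I=2.821875, D=e−e_prev=0.571875; u=1·0.196875+5/4·2.821875+0·0.571875≈3.724219; next y=2/5·2.803125+1/2·3.724219≈2.983359
n=3: y≈2.983359, sp=3, e=sp−y≈0.016641; I≈2.838516, D=e−e_prev≈-0.180234; u=1·0.016641+5/4·2.838516+0·(-0.180234)≈3.564785; next y=2/5·2.983359+1/2·3.564785≈2.975736
n=4: y≈2.975736, sp=3, e=sp−y≈0.024264; I≈2.862779, D=e−e_prev≈0.007623; u=1·0.024264+5/4·2.862779+0·0.007623≈3.602738; next y=2/5·2.975736+1/2·3.602738≈2.991663
n=5: y≈2.991663, sp=3, e=sp−y≈0.008337; I≈2.871116, D=e−e_prev≈-0.015927; u=1·0.008337+5/4·2.871116+0·(-0.015927)≈3.597231; next y=2/5·2.991663+1/2·3.597231≈2.995281
n=6: y≈2.995281, sp=3, e=sp−y≈0.004719; I≈2.875835, D=e−e_prev≈-0.003618; u=1·0.004719+5/4·2.875835+0·(-0.003618)≈3.599512; next y=2/5·2.995281+1/2·3.599512≈2.997869

0 3 6.750 0.000
1 3 2.906 3.375
2 3 3.724 2.803
3 3 3.565 2.983
4 3 3.603 2.976
5 3 3.597 2.992
6 3 3.600 2.995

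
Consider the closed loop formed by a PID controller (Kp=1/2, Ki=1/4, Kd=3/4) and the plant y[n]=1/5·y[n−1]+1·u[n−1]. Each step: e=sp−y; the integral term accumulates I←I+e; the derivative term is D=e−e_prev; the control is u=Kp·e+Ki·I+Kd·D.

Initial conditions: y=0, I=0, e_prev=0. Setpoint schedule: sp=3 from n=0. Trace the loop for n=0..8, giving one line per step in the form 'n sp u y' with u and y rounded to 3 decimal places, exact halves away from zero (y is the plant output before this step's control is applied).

0 3 4.500 0.000
1 3 -3.750 4.500
2 3 10.275 -2.850
3 3 -12.608 9.705
4 3 25.690 -10.667
5 3 -37.507 23.556
6 3 67.549 -32.795
7 3 -106.444 60.990
8 3 182.252 -94.246

(exact arithmetic carried between steps; '≈' marks a value shown rounded to 6 d.p. or computed from one; I and e_prev carry over from the previous line; the table rounds u and y to 3 d.p., halves away from zero)
n=0: y=0, sp=3, e=sp−y=3; I=3, D=e−e_prev=3; u=1/2·3+1/4·3+3/4·3=4.5; next y=1/5·0+1·4.5=4.5
n=1: y=4.5, sp=3, e=sp−y=-1.5; I=1.5, D=e−e_prev=-4.5; u=1/2·(-1.5)+1/4·1.5+3/4·(-4.5)=-3.75; next y=1/5·4.5+1·(-3.75)=-2.85
n=2: y=-2.85, sp=3, e=sp−y=5.85; I=7.35, D=e−e_prev=7.35; u=1/2·5.85+1/4·7.35+3/4·7.35=10.275; next y=1/5·(-2.85)+1·10.275=9.705
n=3: y=9.705, sp=3, e=sp−y=-6.705; I=0.645, D=e−e_prev=-12.555; u=1/2·(-6.705)+1/4·0.645+3/4·(-12.555)=-12.6075; next y=1/5·9.705+1·(-12.6075)=-10.6665
n=4: y=-10.6665, sp=3, e=sp−y=13.6665; I=14.3115, D=e−e_prev=20.3715; u=1/2·13.6665+1/4·14.3115+3/4·20.3715=25.68975; next y=1/5·(-10.6665)+1·25.68975=23.55645
n=5: y=23.55645, sp=3, e=sp−y=-20.55645; I=-6.24495, D=e−e_prev=-34.22295; u=1/2·(-20.55645)+1/4·(-6.24495)+3/4·(-34.22295)=-37.506675; next y=1/5·23.55645+1·(-37.506675)=-32.795385
n=6: y=-32.795385, sp=3, e=sp−y=35.795385; I=29.550435, D=e−e_prev=56.351835; u=1/2·35.795385+1/4·29.550435+3/4·56.351835≈67.549178; next y=1/5·(-32.795385)+1·67.549178≈60.990101
n=7: y≈60.990101, sp=3, e=sp−y≈-57.990101; I≈-28.439666, D=e−e_prev≈-93.785486; u=1/2·(-57.990101)+1/4·(-28.439666)+3/4·(-93.785486)≈-106.444081; next y=1/5·60.990101+1·(-106.444081)≈-94.246061
n=8: y≈-94.246061, sp=3, e=sp−y≈97.246061; I≈68.806395, D=e−e_prev≈155.236161; u=1/2·97.246061+1/4·68.806395+3/4·155.236161≈182.251750; next y=1/5·(-94.246061)+1·182.251750≈163.402538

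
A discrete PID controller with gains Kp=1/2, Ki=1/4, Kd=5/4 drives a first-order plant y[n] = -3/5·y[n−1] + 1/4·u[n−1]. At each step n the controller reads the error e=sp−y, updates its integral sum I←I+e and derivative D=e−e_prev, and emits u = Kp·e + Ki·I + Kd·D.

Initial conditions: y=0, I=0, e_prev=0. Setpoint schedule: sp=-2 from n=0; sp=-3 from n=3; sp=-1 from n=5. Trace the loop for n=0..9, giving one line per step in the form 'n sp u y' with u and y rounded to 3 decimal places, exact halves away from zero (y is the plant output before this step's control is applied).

0 -2 -4.000 0.000
1 -2 0.000 -1.000
2 -2 -4.700 0.600
3 -3 -1.080 -1.535
4 -3 -7.237 0.651
5 -1 4.284 -2.200
6 -1 -10.661 2.391
7 -1 7.212 -4.100
8 -1 -16.852 4.263
9 -1 14.352 -6.771

(exact arithmetic carried between steps; '≈' marks a value shown rounded to 6 d.p. or computed from one; I and e_prev carry over from the previous line; the table rounds u and y to 3 d.p., halves away from zero)
n=0: y=0, sp=-2, e=sp−y=-2; I=-2, D=e−e_prev=-2; u=1/2·(-2)+1/4·(-2)+5/4·(-2)=-4; next y=-3/5·0+1/4·(-4)=-1
n=1: y=-1, sp=-2, e=sp−y=-1; I=-3, D=e−e_prev=1; u=1/2·(-1)+1/4·(-3)+5/4·1=0; next y=-3/5·(-1)+1/4·0=0.6
n=2: y=0.6, sp=-2, e=sp−y=-2.6; I=-5.6, D=e−e_prev=-1.6; u=1/2·(-2.6)+1/4·(-5.6)+5/4·(-1.6)=-4.7; next y=-3/5·0.6+1/4·(-4.7)=-1.535
n=3: y=-1.535, sp=-3, e=sp−y=-1.465; I=-7.065, D=e−e_prev=1.135; u=1/2·(-1.465)+1/4·(-7.065)+5/4·1.135=-1.08; next y=-3/5·(-1.535)+1/4·(-1.08)=0.651
n=4: y=0.651, sp=-3, e=sp−y=-3.651; I=-10.716, D=e−e_prev=-2.186; u=1/2·(-3.651)+1/4·(-10.716)+5/4·(-2.186)=-7.237; next y=-3/5·0.651+1/4·(-7.237)=-2.19985
n=5: y=-2.19985, sp=-1, e=sp−y=1.19985; I=-9.51615, D=e−e_prev=4.85085; u=1/2·1.19985+1/4·(-9.51615)+5/4·4.85085=4.28445; next y=-3/5·(-2.19985)+1/4·4.28445≈2.391023
n=6: y≈2.391023, sp=-1, e=sp−y≈-3.391023; I≈-12.907173, D=e−e_prev≈-4.590873; u=1/2·(-3.391023)+1/4·(-12.907173)+5/4·(-4.590873)≈-10.660895; next y=-3/5·2.391023+1/4·(-10.660895)≈-4.099837
n=7: y≈-4.099837, sp=-1, e=sp−y≈3.099837; I≈-9.807335, D=e−e_prev≈6.490860; u=1/2·3.099837+1/4·(-9.807335)+5/4·6.490860≈7.211660; next y=-3/5·(-4.099837)+1/4·7.211660≈4.262817
n=8: y≈4.262817, sp=-1, e=sp−y≈-5.262817; I≈-15.070152, D=e−e_prev≈-8.362654; u=1/2·(-5.262817)+1/4·(-15.070152)+5/4·(-8.362654)≈-16.852265; next y=-3/5·4.262817+1/4·(-16.852265)≈-6.770757
n=9: y≈-6.770757, sp=-1, e=sp−y≈5.770757; I≈-9.299396, D=e−e_prev≈11.033574; u=1/2·5.770757+1/4·(-9.299396)+5/4·11.033574≈14.352496; next y=-3/5·(-6.770757)+1/4·14.352496≈7.650578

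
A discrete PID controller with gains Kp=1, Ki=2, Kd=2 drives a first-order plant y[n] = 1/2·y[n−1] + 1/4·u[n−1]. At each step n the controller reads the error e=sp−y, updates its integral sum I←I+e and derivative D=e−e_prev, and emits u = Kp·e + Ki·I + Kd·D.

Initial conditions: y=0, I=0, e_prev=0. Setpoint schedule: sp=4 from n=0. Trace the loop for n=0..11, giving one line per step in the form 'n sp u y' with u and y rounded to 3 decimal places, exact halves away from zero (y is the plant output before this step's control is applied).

(exact arithmetic carried between steps; '≈' marks a value shown rounded to 6 d.p. or computed from one; I and e_prev carry over from the previous line; the table rounds u and y to 3 d.p., halves away from zero)
n=0: y=0, sp=4, e=sp−y=4; I=4, D=e−e_prev=4; u=1·4+2·4+2·4=20; next y=1/2·0+1/4·20=5
n=1: y=5, sp=4, e=sp−y=-1; I=3, D=e−e_prev=-5; u=1·(-1)+2·3+2·(-5)=-5; next y=1/2·5+1/4·(-5)=1.25
n=2: y=1.25, sp=4, e=sp−y=2.75; I=5.75, D=e−e_prev=3.75; u=1·2.75+2·5.75+2·3.75=21.75; next y=1/2·1.25+1/4·21.75=6.0625
n=3: y=6.0625, sp=4, e=sp−y=-2.0625; I=3.6875, D=e−e_prev=-4.8125; u=1·(-2.0625)+2·3.6875+2·(-4.8125)=-4.3125; next y=1/2·6.0625+1/4·(-4.3125)=1.953125
n=4: y=1.953125, sp=4, e=sp−y=2.046875; I=5.734375, D=e−e_prev=4.109375; u=1·2.046875+2·5.734375+2·4.109375=21.734375; next y=1/2·1.953125+1/4·21.734375≈6.410156
n=5: y≈6.410156, sp=4, e=sp−y≈-2.410156; I≈3.324219, D=e−e_prev≈-4.457031; u=1·(-2.410156)+2·3.324219+2·(-4.457031)≈-4.675781; next y=1/2·6.410156+1/4·(-4.675781)≈2.036133
n=6: y≈2.036133, sp=4, e=sp−y≈1.963867; I≈5.288086, D=e−e_prev≈4.374023; u=1·1.963867+2·5.288086+2·4.374023≈21.288086; next y=1/2·2.036133+1/4·21.288086≈6.340088
n=7: y≈6.340088, sp=4, e=sp−y≈-2.340088; I≈2.947998, D=e−e_prev≈-4.303955; u=1·(-2.340088)+2·2.947998+2·(-4.303955)≈-5.052002; next y=1/2·6.340088+1/4·(-5.052002)≈1.907043
n=8: y≈1.907043, sp=4, e=sp−y≈2.092957; I≈5.040955, D=e−e_prev≈4.433044; u=1·2.092957+2·5.040955+2·4.433044≈21.040955; next y=1/2·1.907043+1/4·21.040955≈6.213760
n=9: y≈6.213760, sp=4, e=sp−y≈-2.213760; I≈2.827194, D=e−e_prev≈-4.306717; u=1·(-2.213760)+2·2.827194+2·(-4.306717)≈-5.172806; next y=1/2·6.213760+1/4·(-5.172806)≈1.813679
n=10: y≈1.813679, sp=4, e=sp−y≈2.186321; I≈5.013515, D=e−e_prev≈4.400082; u=1·2.186321+2·5.013515+2·4.400082≈21.013515; next y=1/2·1.813679+1/4·21.013515≈6.160218
n=11: y≈6.160218, sp=4, e=sp−y≈-2.160218; I≈2.853297, D=e−e_prev≈-4.346539; u=1·(-2.160218)+2·2.853297+2·(-4.346539)≈-5.146703; next y=1/2·6.160218+1/4·(-5.146703)≈1.793433

0 4 20.000 0.000
1 4 -5.000 5.000
2 4 21.750 1.250
3 4 -4.313 6.063
4 4 21.734 1.953
5 4 -4.676 6.410
6 4 21.288 2.036
7 4 -5.052 6.340
8 4 21.041 1.907
9 4 -5.173 6.214
10 4 21.014 1.814
11 4 -5.147 6.160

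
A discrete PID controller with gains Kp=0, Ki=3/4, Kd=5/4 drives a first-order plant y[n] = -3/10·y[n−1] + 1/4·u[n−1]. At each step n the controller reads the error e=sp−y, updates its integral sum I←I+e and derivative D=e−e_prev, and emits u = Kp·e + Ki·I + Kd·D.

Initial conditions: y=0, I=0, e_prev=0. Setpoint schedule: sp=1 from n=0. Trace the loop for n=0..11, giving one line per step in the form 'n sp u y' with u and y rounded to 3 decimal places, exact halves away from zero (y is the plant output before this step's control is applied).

0 1 2.000 0.000
1 1 0.500 0.500
2 1 2.550 -0.025
3 1 1.323 0.645
4 1 3.442 0.137
5 1 2.090 0.819
6 1 4.164 0.277
7 1 2.665 0.958
8 1 4.706 0.379
9 1 3.080 1.063
10 1 5.111 0.451
11 1 3.376 1.142

(exact arithmetic carried between steps; '≈' marks a value shown rounded to 6 d.p. or computed from one; I and e_prev carry over from the previous line; the table rounds u and y to 3 d.p., halves away from zero)
n=0: y=0, sp=1, e=sp−y=1; I=1, D=e−e_prev=1; u=0·1+3/4·1+5/4·1=2; next y=-3/10·0+1/4·2=0.5
n=1: y=0.5, sp=1, e=sp−y=0.5; I=1.5, D=e−e_prev=-0.5; u=0·0.5+3/4·1.5+5/4·(-0.5)=0.5; next y=-3/10·0.5+1/4·0.5=-0.025
n=2: y=-0.025, sp=1, e=sp−y=1.025; I=2.525, D=e−e_prev=0.525; u=0·1.025+3/4·2.525+5/4·0.525=2.55; next y=-3/10·(-0.025)+1/4·2.55=0.645
n=3: y=0.645, sp=1, e=sp−y=0.355; I=2.88, D=e−e_prev=-0.67; u=0·0.355+3/4·2.88+5/4·(-0.67)=1.3225; next y=-3/10·0.645+1/4·1.3225=0.137125
n=4: y=0.137125, sp=1, e=sp−y=0.862875; I=3.742875, D=e−e_prev=0.507875; u=0·0.862875+3/4·3.742875+5/4·0.507875=3.442; next y=-3/10·0.137125+1/4·3.442≈0.819363
n=5: y≈0.819363, sp=1, e=sp−y≈0.180638; I≈3.923513, D=e−e_prev≈-0.682238; u=0·0.180638+3/4·3.923513+5/4·(-0.682238)≈2.089838; next y=-3/10·0.819363+1/4·2.089838≈0.276651
n=6: y≈0.276651, sp=1, e=sp−y≈0.723349; I≈4.646862, D=e−e_prev≈0.542712; u=0·0.723349+3/4·4.646862+5/4·0.542712≈4.163536; next y=-3/10·0.276651+1/4·4.163536≈0.957889
n=7: y≈0.957889, sp=1, e=sp−y≈0.042111; I≈4.688973, D=e−e_prev≈-0.681238; u=0·0.042111+3/4·4.688973+5/4·(-0.681238)≈2.665182; next y=-3/10·0.957889+1/4·2.665182≈0.378929
n=8: y≈0.378929, sp=1, e=sp−y≈0.621071; I≈5.310044, D=e−e_prev≈0.578960; u=0·0.621071+3/4·5.310044+5/4·0.578960≈4.706233; next y=-3/10·0.378929+1/4·4.706233≈1.062880
n=9: y≈1.062880, sp=1, e=sp−y≈-0.062880; I≈5.247165, D=e−e_prev≈-0.683951; u=0·(-0.062880)+3/4·5.247165+5/4·(-0.683951)≈3.080435; next y=-3/10·1.062880+1/4·3.080435≈0.451245
n=10: y≈0.451245, sp=1, e=sp−y≈0.548755; I≈5.795920, D=e−e_prev≈0.611635; u=0·0.548755+3/4·5.795920+5/4·0.611635≈5.111483; next y=-3/10·0.451245+1/4·5.111483≈1.142497
n=11: y≈1.142497, sp=1, e=sp−y≈-0.142497; I≈5.653422, D=e−e_prev≈-0.691253; u=0·(-0.142497)+3/4·5.653422+5/4·(-0.691253)≈3.376001; next y=-3/10·1.142497+1/4·3.376001≈0.501251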